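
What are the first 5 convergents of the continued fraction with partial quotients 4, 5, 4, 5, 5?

Using the convergent recurrence p_i = a_i*p_{i-1} + p_{i-2}, q_i = a_i*q_{i-1} + q_{i-2} with p_{-2}=0, p_{-1}=1, q_{-2}=1, q_{-1}=0:
  i=0: a_0=4, p_0 = 4*1 + 0 = 4, q_0 = 4*0 + 1 = 1.
  i=1: a_1=5, p_1 = 5*4 + 1 = 21, q_1 = 5*1 + 0 = 5.
  i=2: a_2=4, p_2 = 4*21 + 4 = 88, q_2 = 4*5 + 1 = 21.
  i=3: a_3=5, p_3 = 5*88 + 21 = 461, q_3 = 5*21 + 5 = 110.
  i=4: a_4=5, p_4 = 5*461 + 88 = 2393, q_4 = 5*110 + 21 = 571.

4/1, 21/5, 88/21, 461/110, 2393/571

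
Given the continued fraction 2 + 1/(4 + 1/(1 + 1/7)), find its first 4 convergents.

Using the convergent recurrence p_i = a_i*p_{i-1} + p_{i-2}, q_i = a_i*q_{i-1} + q_{i-2} with p_{-2}=0, p_{-1}=1, q_{-2}=1, q_{-1}=0:
  i=0: a_0=2, p_0 = 2*1 + 0 = 2, q_0 = 2*0 + 1 = 1.
  i=1: a_1=4, p_1 = 4*2 + 1 = 9, q_1 = 4*1 + 0 = 4.
  i=2: a_2=1, p_2 = 1*9 + 2 = 11, q_2 = 1*4 + 1 = 5.
  i=3: a_3=7, p_3 = 7*11 + 9 = 86, q_3 = 7*5 + 4 = 39.

2/1, 9/4, 11/5, 86/39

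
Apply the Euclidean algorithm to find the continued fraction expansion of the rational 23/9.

Run the Euclidean algorithm on 23 and 9; the successive quotients are the partial quotients a_0, a_1, ... (each step inverts the fractional part left over by the previous one):
  23 = 2*9 + 5, so a_0 = 2.
  9 = 1*5 + 4, so a_1 = 1.
  5 = 1*4 + 1, so a_2 = 1.
  4 = 4*1 + 0, so a_3 = 4.
The remainder reaches 0 after 4 divisions, so the expansion has 4 partial quotients, read off in order.

[2; 1, 1, 4]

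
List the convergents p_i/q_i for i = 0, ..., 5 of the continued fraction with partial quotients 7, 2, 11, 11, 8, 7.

7/1, 15/2, 172/23, 1907/255, 15428/2063, 109903/14696

Using the convergent recurrence p_i = a_i*p_{i-1} + p_{i-2}, q_i = a_i*q_{i-1} + q_{i-2} with p_{-2}=0, p_{-1}=1, q_{-2}=1, q_{-1}=0:
  i=0: a_0=7, p_0 = 7*1 + 0 = 7, q_0 = 7*0 + 1 = 1.
  i=1: a_1=2, p_1 = 2*7 + 1 = 15, q_1 = 2*1 + 0 = 2.
  i=2: a_2=11, p_2 = 11*15 + 7 = 172, q_2 = 11*2 + 1 = 23.
  i=3: a_3=11, p_3 = 11*172 + 15 = 1907, q_3 = 11*23 + 2 = 255.
  i=4: a_4=8, p_4 = 8*1907 + 172 = 15428, q_4 = 8*255 + 23 = 2063.
  i=5: a_5=7, p_5 = 7*15428 + 1907 = 109903, q_5 = 7*2063 + 255 = 14696.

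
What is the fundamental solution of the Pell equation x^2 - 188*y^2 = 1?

(x, y) = (4607, 336)

First expand sqrt(188) as a continued fraction. With x_i = (sqrt(188) + m_i)/d_i and (m_0, d_0) = (0, 1): a_0 = floor(sqrt(188)) = 13, since 13^2 = 169 <= 188 < 196 = 14^2.
Iterate m_{i+1} = d_i*a_i - m_i, d_{i+1} = (188 - m_{i+1}^2)/d_i, a_{i+1} = floor((a_0 + m_{i+1})/d_{i+1}):
  m_1 = 1*13 - 0 = 13, d_1 = (188 - 13^2)/1 = 19/1 = 19, a_1 = floor((13 + 13)/19) = 1.
  m_2 = 19*1 - 13 = 6, d_2 = (188 - 6^2)/19 = 152/19 = 8, a_2 = floor((13 + 6)/8) = 2.
  m_3 = 8*2 - 6 = 10, d_3 = (188 - 10^2)/8 = 88/8 = 11, a_3 = floor((13 + 10)/11) = 2.
  m_4 = 11*2 - 10 = 12, d_4 = (188 - 12^2)/11 = 44/11 = 4, a_4 = floor((13 + 12)/4) = 6.
  m_5 = 4*6 - 12 = 12, d_5 = (188 - 12^2)/4 = 44/4 = 11, a_5 = floor((13 + 12)/11) = 2.
  m_6 = 11*2 - 12 = 10, d_6 = (188 - 10^2)/11 = 88/11 = 8, a_6 = floor((13 + 10)/8) = 2.
  m_7 = 8*2 - 10 = 6, d_7 = (188 - 6^2)/8 = 152/8 = 19, a_7 = floor((13 + 6)/19) = 1.
  m_8 = 19*1 - 6 = 13, d_8 = (188 - 13^2)/19 = 19/19 = 1, a_8 = floor((13 + 13)/1) = 26.
  m_9 = 1*26 - 13 = 13, d_9 = (188 - 13^2)/1 = 19/1 = 19: (m_9, d_9) = (m_1, d_1) = (13, 19), so from here the quotients repeat a_1, ..., a_8; the period length is 8.
So sqrt(188) = [13; (1, 2, 2, 6, 2, 2, 1, 26)] with period length k = 8.
k is even, so the fundamental solution of x^2 - 188y^2 = 1 is (p_{k-1}, q_{k-1}) = (p_7, q_7); compute convergents through index 7.
Convergents (p_i = a_i*p_{i-1} + p_{i-2}, q_i = a_i*q_{i-1} + q_{i-2} with p_{-2}=0, p_{-1}=1, q_{-2}=1, q_{-1}=0):
  i=0: a_0=13, p_0 = 13*1 + 0 = 13, q_0 = 13*0 + 1 = 1.
  i=1: a_1=1, p_1 = 1*13 + 1 = 14, q_1 = 1*1 + 0 = 1.
  i=2: a_2=2, p_2 = 2*14 + 13 = 41, q_2 = 2*1 + 1 = 3.
  i=3: a_3=2, p_3 = 2*41 + 14 = 96, q_3 = 2*3 + 1 = 7.
  i=4: a_4=6, p_4 = 6*96 + 41 = 617, q_4 = 6*7 + 3 = 45.
  i=5: a_5=2, p_5 = 2*617 + 96 = 1330, q_5 = 2*45 + 7 = 97.
  i=6: a_6=2, p_6 = 2*1330 + 617 = 3277, q_6 = 2*97 + 45 = 239.
  i=7: a_7=1, p_7 = 1*3277 + 1330 = 4607, q_7 = 1*239 + 97 = 336.
Check: 4607^2 - 188*336^2 = 21224449 - 21224448 = 1, so (x, y) = (4607, 336) solves the equation, and by the theorem it is the least positive solution.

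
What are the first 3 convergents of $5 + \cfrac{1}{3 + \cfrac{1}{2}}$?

Using the convergent recurrence p_i = a_i*p_{i-1} + p_{i-2}, q_i = a_i*q_{i-1} + q_{i-2} with p_{-2}=0, p_{-1}=1, q_{-2}=1, q_{-1}=0:
  i=0: a_0=5, p_0 = 5*1 + 0 = 5, q_0 = 5*0 + 1 = 1.
  i=1: a_1=3, p_1 = 3*5 + 1 = 16, q_1 = 3*1 + 0 = 3.
  i=2: a_2=2, p_2 = 2*16 + 5 = 37, q_2 = 2*3 + 1 = 7.

5/1, 16/3, 37/7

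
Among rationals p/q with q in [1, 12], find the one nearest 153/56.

Expand x = 153/56 as a continued fraction with the Euclidean algorithm:
  153 = 2*56 + 41, so a_0 = 2.
  56 = 1*41 + 15, so a_1 = 1.
  41 = 2*15 + 11, so a_2 = 2.
  15 = 1*11 + 4, so a_3 = 1.
  11 = 2*4 + 3, so a_4 = 2.
  4 = 1*3 + 1, so a_5 = 1.
  3 = 3*1 + 0, so a_6 = 3.
so x = [2; 1, 2, 1, 2, 1, 3].
Convergents (p_i = a_i*p_{i-1} + p_{i-2}, q_i = a_i*q_{i-1} + q_{i-2} with p_{-2}=0, p_{-1}=1, q_{-2}=1, q_{-1}=0), until the denominator exceeds 12:
  i=0: a_0=2, p_0 = 2*1 + 0 = 2, q_0 = 2*0 + 1 = 1.
  i=1: a_1=1, p_1 = 1*2 + 1 = 3, q_1 = 1*1 + 0 = 1.
  i=2: a_2=2, p_2 = 2*3 + 2 = 8, q_2 = 2*1 + 1 = 3.
  i=3: a_3=1, p_3 = 1*8 + 3 = 11, q_3 = 1*3 + 1 = 4.
  i=4: a_4=2, p_4 = 2*11 + 8 = 30, q_4 = 2*4 + 3 = 11.
  i=5: a_5=1, p_5 = 1*30 + 11 = 41, q_5 = 1*11 + 4 = 15.
q_5 = 15 > 12, so the last convergent with denominator <= 12 is p_4/q_4 = 30/11.
The closest fraction with denominator <= 12 is either p_4/q_4 or the intermediate fraction (k*p_4 + p_3)/(k*q_4 + q_3) with the largest k >= 1 whose denominator stays <= 12; these approach x as k grows, and every other convergent or intermediate fraction in range is farther away.
Largest k: floor((12 - q_3)/q_4) = floor((12 - 4)/11) = 0.
Since k = 0, no intermediate fraction beyond p_4/q_4 has denominator <= 12, so the convergent 30/11 is the closest (its error is |153*11 - 30*56|/(56*11) = 3/616).

30/11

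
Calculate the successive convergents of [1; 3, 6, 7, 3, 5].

1/1, 4/3, 25/19, 179/136, 562/427, 2989/2271

Using the convergent recurrence p_i = a_i*p_{i-1} + p_{i-2}, q_i = a_i*q_{i-1} + q_{i-2} with p_{-2}=0, p_{-1}=1, q_{-2}=1, q_{-1}=0:
  i=0: a_0=1, p_0 = 1*1 + 0 = 1, q_0 = 1*0 + 1 = 1.
  i=1: a_1=3, p_1 = 3*1 + 1 = 4, q_1 = 3*1 + 0 = 3.
  i=2: a_2=6, p_2 = 6*4 + 1 = 25, q_2 = 6*3 + 1 = 19.
  i=3: a_3=7, p_3 = 7*25 + 4 = 179, q_3 = 7*19 + 3 = 136.
  i=4: a_4=3, p_4 = 3*179 + 25 = 562, q_4 = 3*136 + 19 = 427.
  i=5: a_5=5, p_5 = 5*562 + 179 = 2989, q_5 = 5*427 + 136 = 2271.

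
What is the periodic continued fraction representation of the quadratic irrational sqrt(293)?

[17; (8, 1, 1, 8, 34)]

Write x_i = (sqrt(293) + m_i)/d_i with (m_0, d_0) = (0, 1). a_0 = floor(sqrt(293)) = 17, since 17^2 = 289 <= 293 < 324 = 18^2.
Iterate m_{i+1} = d_i*a_i - m_i, d_{i+1} = (293 - m_{i+1}^2)/d_i, a_{i+1} = floor((a_0 + m_{i+1})/d_{i+1}):
  m_1 = 1*17 - 0 = 17, d_1 = (293 - 17^2)/1 = 4/1 = 4, a_1 = floor((17 + 17)/4) = 8.
  m_2 = 4*8 - 17 = 15, d_2 = (293 - 15^2)/4 = 68/4 = 17, a_2 = floor((17 + 15)/17) = 1.
  m_3 = 17*1 - 15 = 2, d_3 = (293 - 2^2)/17 = 289/17 = 17, a_3 = floor((17 + 2)/17) = 1.
  m_4 = 17*1 - 2 = 15, d_4 = (293 - 15^2)/17 = 68/17 = 4, a_4 = floor((17 + 15)/4) = 8.
  m_5 = 4*8 - 15 = 17, d_5 = (293 - 17^2)/4 = 4/4 = 1, a_5 = floor((17 + 17)/1) = 34.
  m_6 = 1*34 - 17 = 17, d_6 = (293 - 17^2)/1 = 4/1 = 4: (m_6, d_6) = (m_1, d_1) = (17, 4), so from here the quotients repeat a_1, ..., a_5; the period length is 5.
Hence the expansion of sqrt(293) is a_0 = 17 followed by the repeating block 8, 1, 1, 8, 34 (period 5).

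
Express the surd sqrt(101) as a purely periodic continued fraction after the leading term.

[10; (20)]

Write x_i = (sqrt(101) + m_i)/d_i with (m_0, d_0) = (0, 1). a_0 = floor(sqrt(101)) = 10, since 10^2 = 100 <= 101 < 121 = 11^2.
Iterate m_{i+1} = d_i*a_i - m_i, d_{i+1} = (101 - m_{i+1}^2)/d_i, a_{i+1} = floor((a_0 + m_{i+1})/d_{i+1}):
  m_1 = 1*10 - 0 = 10, d_1 = (101 - 10^2)/1 = 1/1 = 1, a_1 = floor((10 + 10)/1) = 20.
  m_2 = 1*20 - 10 = 10, d_2 = (101 - 10^2)/1 = 1/1 = 1: (m_2, d_2) = (m_1, d_1) = (10, 1), so from here the quotient a_1 repeats; the period length is 1.
Hence the expansion of sqrt(101) is a_0 = 10 followed by the repeating block 20 (period 1).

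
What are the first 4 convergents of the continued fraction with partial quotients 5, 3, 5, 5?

5/1, 16/3, 85/16, 441/83

Using the convergent recurrence p_i = a_i*p_{i-1} + p_{i-2}, q_i = a_i*q_{i-1} + q_{i-2} with p_{-2}=0, p_{-1}=1, q_{-2}=1, q_{-1}=0:
  i=0: a_0=5, p_0 = 5*1 + 0 = 5, q_0 = 5*0 + 1 = 1.
  i=1: a_1=3, p_1 = 3*5 + 1 = 16, q_1 = 3*1 + 0 = 3.
  i=2: a_2=5, p_2 = 5*16 + 5 = 85, q_2 = 5*3 + 1 = 16.
  i=3: a_3=5, p_3 = 5*85 + 16 = 441, q_3 = 5*16 + 3 = 83.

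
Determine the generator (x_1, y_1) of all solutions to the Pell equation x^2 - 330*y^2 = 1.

First expand sqrt(330) as a continued fraction. With x_i = (sqrt(330) + m_i)/d_i and (m_0, d_0) = (0, 1): a_0 = floor(sqrt(330)) = 18, since 18^2 = 324 <= 330 < 361 = 19^2.
Iterate m_{i+1} = d_i*a_i - m_i, d_{i+1} = (330 - m_{i+1}^2)/d_i, a_{i+1} = floor((a_0 + m_{i+1})/d_{i+1}):
  m_1 = 1*18 - 0 = 18, d_1 = (330 - 18^2)/1 = 6/1 = 6, a_1 = floor((18 + 18)/6) = 6.
  m_2 = 6*6 - 18 = 18, d_2 = (330 - 18^2)/6 = 6/6 = 1, a_2 = floor((18 + 18)/1) = 36.
  m_3 = 1*36 - 18 = 18, d_3 = (330 - 18^2)/1 = 6/1 = 6: (m_3, d_3) = (m_1, d_1) = (18, 6), so from here the quotients repeat a_1, a_2; the period length is 2.
So sqrt(330) = [18; (6, 36)] with period length k = 2.
k is even, so the fundamental solution of x^2 - 330y^2 = 1 is (p_{k-1}, q_{k-1}) = (p_1, q_1); compute convergents through index 1.
Convergents (p_i = a_i*p_{i-1} + p_{i-2}, q_i = a_i*q_{i-1} + q_{i-2} with p_{-2}=0, p_{-1}=1, q_{-2}=1, q_{-1}=0):
  i=0: a_0=18, p_0 = 18*1 + 0 = 18, q_0 = 18*0 + 1 = 1.
  i=1: a_1=6, p_1 = 6*18 + 1 = 109, q_1 = 6*1 + 0 = 6.
Check: 109^2 - 330*6^2 = 11881 - 11880 = 1, so (x, y) = (109, 6) solves the equation, and by the theorem it is the least positive solution.

(x, y) = (109, 6)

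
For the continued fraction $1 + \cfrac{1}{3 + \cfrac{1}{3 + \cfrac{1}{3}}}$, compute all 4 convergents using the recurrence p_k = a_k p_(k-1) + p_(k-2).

1/1, 4/3, 13/10, 43/33

Using the convergent recurrence p_i = a_i*p_{i-1} + p_{i-2}, q_i = a_i*q_{i-1} + q_{i-2} with p_{-2}=0, p_{-1}=1, q_{-2}=1, q_{-1}=0:
  i=0: a_0=1, p_0 = 1*1 + 0 = 1, q_0 = 1*0 + 1 = 1.
  i=1: a_1=3, p_1 = 3*1 + 1 = 4, q_1 = 3*1 + 0 = 3.
  i=2: a_2=3, p_2 = 3*4 + 1 = 13, q_2 = 3*3 + 1 = 10.
  i=3: a_3=3, p_3 = 3*13 + 4 = 43, q_3 = 3*10 + 3 = 33.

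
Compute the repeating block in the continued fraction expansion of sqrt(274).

[16; (1, 1, 4, 4, 1, 1, 32)]

Write x_i = (sqrt(274) + m_i)/d_i with (m_0, d_0) = (0, 1). a_0 = floor(sqrt(274)) = 16, since 16^2 = 256 <= 274 < 289 = 17^2.
Iterate m_{i+1} = d_i*a_i - m_i, d_{i+1} = (274 - m_{i+1}^2)/d_i, a_{i+1} = floor((a_0 + m_{i+1})/d_{i+1}):
  m_1 = 1*16 - 0 = 16, d_1 = (274 - 16^2)/1 = 18/1 = 18, a_1 = floor((16 + 16)/18) = 1.
  m_2 = 18*1 - 16 = 2, d_2 = (274 - 2^2)/18 = 270/18 = 15, a_2 = floor((16 + 2)/15) = 1.
  m_3 = 15*1 - 2 = 13, d_3 = (274 - 13^2)/15 = 105/15 = 7, a_3 = floor((16 + 13)/7) = 4.
  m_4 = 7*4 - 13 = 15, d_4 = (274 - 15^2)/7 = 49/7 = 7, a_4 = floor((16 + 15)/7) = 4.
  m_5 = 7*4 - 15 = 13, d_5 = (274 - 13^2)/7 = 105/7 = 15, a_5 = floor((16 + 13)/15) = 1.
  m_6 = 15*1 - 13 = 2, d_6 = (274 - 2^2)/15 = 270/15 = 18, a_6 = floor((16 + 2)/18) = 1.
  m_7 = 18*1 - 2 = 16, d_7 = (274 - 16^2)/18 = 18/18 = 1, a_7 = floor((16 + 16)/1) = 32.
  m_8 = 1*32 - 16 = 16, d_8 = (274 - 16^2)/1 = 18/1 = 18: (m_8, d_8) = (m_1, d_1) = (16, 18), so from here the quotients repeat a_1, ..., a_7; the period length is 7.
Hence the expansion of sqrt(274) is a_0 = 16 followed by the repeating block 1, 1, 4, 4, 1, 1, 32 (period 7).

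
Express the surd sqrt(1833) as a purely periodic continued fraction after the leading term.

Write x_i = (sqrt(1833) + m_i)/d_i with (m_0, d_0) = (0, 1). a_0 = floor(sqrt(1833)) = 42, since 42^2 = 1764 <= 1833 < 1849 = 43^2.
Iterate m_{i+1} = d_i*a_i - m_i, d_{i+1} = (1833 - m_{i+1}^2)/d_i, a_{i+1} = floor((a_0 + m_{i+1})/d_{i+1}):
  m_1 = 1*42 - 0 = 42, d_1 = (1833 - 42^2)/1 = 69/1 = 69, a_1 = floor((42 + 42)/69) = 1.
  m_2 = 69*1 - 42 = 27, d_2 = (1833 - 27^2)/69 = 1104/69 = 16, a_2 = floor((42 + 27)/16) = 4.
  m_3 = 16*4 - 27 = 37, d_3 = (1833 - 37^2)/16 = 464/16 = 29, a_3 = floor((42 + 37)/29) = 2.
  m_4 = 29*2 - 37 = 21, d_4 = (1833 - 21^2)/29 = 1392/29 = 48, a_4 = floor((42 + 21)/48) = 1.
  m_5 = 48*1 - 21 = 27, d_5 = (1833 - 27^2)/48 = 1104/48 = 23, a_5 = floor((42 + 27)/23) = 3.
  m_6 = 23*3 - 27 = 42, d_6 = (1833 - 42^2)/23 = 69/23 = 3, a_6 = floor((42 + 42)/3) = 28.
  m_7 = 3*28 - 42 = 42, d_7 = (1833 - 42^2)/3 = 69/3 = 23, a_7 = floor((42 + 42)/23) = 3.
  m_8 = 23*3 - 42 = 27, d_8 = (1833 - 27^2)/23 = 1104/23 = 48, a_8 = floor((42 + 27)/48) = 1.
  m_9 = 48*1 - 27 = 21, d_9 = (1833 - 21^2)/48 = 1392/48 = 29, a_9 = floor((42 + 21)/29) = 2.
  m_10 = 29*2 - 21 = 37, d_10 = (1833 - 37^2)/29 = 464/29 = 16, a_10 = floor((42 + 37)/16) = 4.
  m_11 = 16*4 - 37 = 27, d_11 = (1833 - 27^2)/16 = 1104/16 = 69, a_11 = floor((42 + 27)/69) = 1.
  m_12 = 69*1 - 27 = 42, d_12 = (1833 - 42^2)/69 = 69/69 = 1, a_12 = floor((42 + 42)/1) = 84.
  m_13 = 1*84 - 42 = 42, d_13 = (1833 - 42^2)/1 = 69/1 = 69: (m_13, d_13) = (m_1, d_1) = (42, 69), so from here the quotients repeat a_1, ..., a_12; the period length is 12.
Hence the expansion of sqrt(1833) is a_0 = 42 followed by the repeating block 1, 4, 2, 1, 3, 28, 3, 1, 2, 4, 1, 84 (period 12).

[42; (1, 4, 2, 1, 3, 28, 3, 1, 2, 4, 1, 84)]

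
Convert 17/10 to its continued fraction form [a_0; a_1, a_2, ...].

[1; 1, 2, 3]

Run the Euclidean algorithm on 17 and 10; the successive quotients are the partial quotients a_0, a_1, ... (each step inverts the fractional part left over by the previous one):
  17 = 1*10 + 7, so a_0 = 1.
  10 = 1*7 + 3, so a_1 = 1.
  7 = 2*3 + 1, so a_2 = 2.
  3 = 3*1 + 0, so a_3 = 3.
The remainder reaches 0 after 4 divisions, so the expansion has 4 partial quotients, read off in order.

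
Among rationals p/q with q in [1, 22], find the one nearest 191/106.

Expand x = 191/106 as a continued fraction with the Euclidean algorithm:
  191 = 1*106 + 85, so a_0 = 1.
  106 = 1*85 + 21, so a_1 = 1.
  85 = 4*21 + 1, so a_2 = 4.
  21 = 21*1 + 0, so a_3 = 21.
so x = [1; 1, 4, 21].
Convergents (p_i = a_i*p_{i-1} + p_{i-2}, q_i = a_i*q_{i-1} + q_{i-2} with p_{-2}=0, p_{-1}=1, q_{-2}=1, q_{-1}=0), until the denominator exceeds 22:
  i=0: a_0=1, p_0 = 1*1 + 0 = 1, q_0 = 1*0 + 1 = 1.
  i=1: a_1=1, p_1 = 1*1 + 1 = 2, q_1 = 1*1 + 0 = 1.
  i=2: a_2=4, p_2 = 4*2 + 1 = 9, q_2 = 4*1 + 1 = 5.
  i=3: a_3=21, p_3 = 21*9 + 2 = 191, q_3 = 21*5 + 1 = 106.
q_3 = 106 > 22, so the last convergent with denominator <= 22 is p_2/q_2 = 9/5.
The closest fraction with denominator <= 22 is either p_2/q_2 or the intermediate fraction (k*p_2 + p_1)/(k*q_2 + q_1) with the largest k >= 1 whose denominator stays <= 22; these approach x as k grows, and every other convergent or intermediate fraction in range is farther away.
Largest k: floor((22 - q_1)/q_2) = floor((22 - 1)/5) = 4.
That gives (4*9 + 2)/(4*5 + 1) = 38/21.
Compare the errors: |x - 9/5| = |191*5 - 9*106|/(106*5) = 1/530, and |x - 38/21| = |191*21 - 38*106|/(106*21) = 17/2226.
Cross-multiplying, 1*2226 = 2226 < 9010 = 17*530, so 1/530 is smaller: the convergent 9/5 is closer to x than 38/21.

9/5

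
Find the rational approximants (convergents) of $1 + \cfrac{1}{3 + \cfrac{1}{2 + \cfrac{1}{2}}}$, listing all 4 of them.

1/1, 4/3, 9/7, 22/17

Using the convergent recurrence p_i = a_i*p_{i-1} + p_{i-2}, q_i = a_i*q_{i-1} + q_{i-2} with p_{-2}=0, p_{-1}=1, q_{-2}=1, q_{-1}=0:
  i=0: a_0=1, p_0 = 1*1 + 0 = 1, q_0 = 1*0 + 1 = 1.
  i=1: a_1=3, p_1 = 3*1 + 1 = 4, q_1 = 3*1 + 0 = 3.
  i=2: a_2=2, p_2 = 2*4 + 1 = 9, q_2 = 2*3 + 1 = 7.
  i=3: a_3=2, p_3 = 2*9 + 4 = 22, q_3 = 2*7 + 3 = 17.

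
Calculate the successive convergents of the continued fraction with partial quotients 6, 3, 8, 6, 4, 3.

6/1, 19/3, 158/25, 967/153, 4026/637, 13045/2064

Using the convergent recurrence p_i = a_i*p_{i-1} + p_{i-2}, q_i = a_i*q_{i-1} + q_{i-2} with p_{-2}=0, p_{-1}=1, q_{-2}=1, q_{-1}=0:
  i=0: a_0=6, p_0 = 6*1 + 0 = 6, q_0 = 6*0 + 1 = 1.
  i=1: a_1=3, p_1 = 3*6 + 1 = 19, q_1 = 3*1 + 0 = 3.
  i=2: a_2=8, p_2 = 8*19 + 6 = 158, q_2 = 8*3 + 1 = 25.
  i=3: a_3=6, p_3 = 6*158 + 19 = 967, q_3 = 6*25 + 3 = 153.
  i=4: a_4=4, p_4 = 4*967 + 158 = 4026, q_4 = 4*153 + 25 = 637.
  i=5: a_5=3, p_5 = 3*4026 + 967 = 13045, q_5 = 3*637 + 153 = 2064.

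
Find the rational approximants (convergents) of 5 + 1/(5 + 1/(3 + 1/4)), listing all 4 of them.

Using the convergent recurrence p_i = a_i*p_{i-1} + p_{i-2}, q_i = a_i*q_{i-1} + q_{i-2} with p_{-2}=0, p_{-1}=1, q_{-2}=1, q_{-1}=0:
  i=0: a_0=5, p_0 = 5*1 + 0 = 5, q_0 = 5*0 + 1 = 1.
  i=1: a_1=5, p_1 = 5*5 + 1 = 26, q_1 = 5*1 + 0 = 5.
  i=2: a_2=3, p_2 = 3*26 + 5 = 83, q_2 = 3*5 + 1 = 16.
  i=3: a_3=4, p_3 = 4*83 + 26 = 358, q_3 = 4*16 + 5 = 69.

5/1, 26/5, 83/16, 358/69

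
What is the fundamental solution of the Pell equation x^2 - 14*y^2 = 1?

(x, y) = (15, 4)

First expand sqrt(14) as a continued fraction. With x_i = (sqrt(14) + m_i)/d_i and (m_0, d_0) = (0, 1): a_0 = floor(sqrt(14)) = 3, since 3^2 = 9 <= 14 < 16 = 4^2.
Iterate m_{i+1} = d_i*a_i - m_i, d_{i+1} = (14 - m_{i+1}^2)/d_i, a_{i+1} = floor((a_0 + m_{i+1})/d_{i+1}):
  m_1 = 1*3 - 0 = 3, d_1 = (14 - 3^2)/1 = 5/1 = 5, a_1 = floor((3 + 3)/5) = 1.
  m_2 = 5*1 - 3 = 2, d_2 = (14 - 2^2)/5 = 10/5 = 2, a_2 = floor((3 + 2)/2) = 2.
  m_3 = 2*2 - 2 = 2, d_3 = (14 - 2^2)/2 = 10/2 = 5, a_3 = floor((3 + 2)/5) = 1.
  m_4 = 5*1 - 2 = 3, d_4 = (14 - 3^2)/5 = 5/5 = 1, a_4 = floor((3 + 3)/1) = 6.
  m_5 = 1*6 - 3 = 3, d_5 = (14 - 3^2)/1 = 5/1 = 5: (m_5, d_5) = (m_1, d_1) = (3, 5), so from here the quotients repeat a_1, ..., a_4; the period length is 4.
So sqrt(14) = [3; (1, 2, 1, 6)] with period length k = 4.
k is even, so the fundamental solution of x^2 - 14y^2 = 1 is (p_{k-1}, q_{k-1}) = (p_3, q_3); compute convergents through index 3.
Convergents (p_i = a_i*p_{i-1} + p_{i-2}, q_i = a_i*q_{i-1} + q_{i-2} with p_{-2}=0, p_{-1}=1, q_{-2}=1, q_{-1}=0):
  i=0: a_0=3, p_0 = 3*1 + 0 = 3, q_0 = 3*0 + 1 = 1.
  i=1: a_1=1, p_1 = 1*3 + 1 = 4, q_1 = 1*1 + 0 = 1.
  i=2: a_2=2, p_2 = 2*4 + 3 = 11, q_2 = 2*1 + 1 = 3.
  i=3: a_3=1, p_3 = 1*11 + 4 = 15, q_3 = 1*3 + 1 = 4.
Check: 15^2 - 14*4^2 = 225 - 224 = 1, so (x, y) = (15, 4) solves the equation, and by the theorem it is the least positive solution.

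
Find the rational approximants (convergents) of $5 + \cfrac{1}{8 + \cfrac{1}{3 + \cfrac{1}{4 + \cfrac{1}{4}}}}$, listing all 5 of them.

5/1, 41/8, 128/25, 553/108, 2340/457

Using the convergent recurrence p_i = a_i*p_{i-1} + p_{i-2}, q_i = a_i*q_{i-1} + q_{i-2} with p_{-2}=0, p_{-1}=1, q_{-2}=1, q_{-1}=0:
  i=0: a_0=5, p_0 = 5*1 + 0 = 5, q_0 = 5*0 + 1 = 1.
  i=1: a_1=8, p_1 = 8*5 + 1 = 41, q_1 = 8*1 + 0 = 8.
  i=2: a_2=3, p_2 = 3*41 + 5 = 128, q_2 = 3*8 + 1 = 25.
  i=3: a_3=4, p_3 = 4*128 + 41 = 553, q_3 = 4*25 + 8 = 108.
  i=4: a_4=4, p_4 = 4*553 + 128 = 2340, q_4 = 4*108 + 25 = 457.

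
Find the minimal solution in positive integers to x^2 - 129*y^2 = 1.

First expand sqrt(129) as a continued fraction. With x_i = (sqrt(129) + m_i)/d_i and (m_0, d_0) = (0, 1): a_0 = floor(sqrt(129)) = 11, since 11^2 = 121 <= 129 < 144 = 12^2.
Iterate m_{i+1} = d_i*a_i - m_i, d_{i+1} = (129 - m_{i+1}^2)/d_i, a_{i+1} = floor((a_0 + m_{i+1})/d_{i+1}):
  m_1 = 1*11 - 0 = 11, d_1 = (129 - 11^2)/1 = 8/1 = 8, a_1 = floor((11 + 11)/8) = 2.
  m_2 = 8*2 - 11 = 5, d_2 = (129 - 5^2)/8 = 104/8 = 13, a_2 = floor((11 + 5)/13) = 1.
  m_3 = 13*1 - 5 = 8, d_3 = (129 - 8^2)/13 = 65/13 = 5, a_3 = floor((11 + 8)/5) = 3.
  m_4 = 5*3 - 8 = 7, d_4 = (129 - 7^2)/5 = 80/5 = 16, a_4 = floor((11 + 7)/16) = 1.
  m_5 = 16*1 - 7 = 9, d_5 = (129 - 9^2)/16 = 48/16 = 3, a_5 = floor((11 + 9)/3) = 6.
  m_6 = 3*6 - 9 = 9, d_6 = (129 - 9^2)/3 = 48/3 = 16, a_6 = floor((11 + 9)/16) = 1.
  m_7 = 16*1 - 9 = 7, d_7 = (129 - 7^2)/16 = 80/16 = 5, a_7 = floor((11 + 7)/5) = 3.
  m_8 = 5*3 - 7 = 8, d_8 = (129 - 8^2)/5 = 65/5 = 13, a_8 = floor((11 + 8)/13) = 1.
  m_9 = 13*1 - 8 = 5, d_9 = (129 - 5^2)/13 = 104/13 = 8, a_9 = floor((11 + 5)/8) = 2.
  m_10 = 8*2 - 5 = 11, d_10 = (129 - 11^2)/8 = 8/8 = 1, a_10 = floor((11 + 11)/1) = 22.
  m_11 = 1*22 - 11 = 11, d_11 = (129 - 11^2)/1 = 8/1 = 8: (m_11, d_11) = (m_1, d_1) = (11, 8), so from here the quotients repeat a_1, ..., a_10; the period length is 10.
So sqrt(129) = [11; (2, 1, 3, 1, 6, 1, 3, 1, 2, 22)] with period length k = 10.
k is even, so the fundamental solution of x^2 - 129y^2 = 1 is (p_{k-1}, q_{k-1}) = (p_9, q_9); compute convergents through index 9.
Convergents (p_i = a_i*p_{i-1} + p_{i-2}, q_i = a_i*q_{i-1} + q_{i-2} with p_{-2}=0, p_{-1}=1, q_{-2}=1, q_{-1}=0):
  i=0: a_0=11, p_0 = 11*1 + 0 = 11, q_0 = 11*0 + 1 = 1.
  i=1: a_1=2, p_1 = 2*11 + 1 = 23, q_1 = 2*1 + 0 = 2.
  i=2: a_2=1, p_2 = 1*23 + 11 = 34, q_2 = 1*2 + 1 = 3.
  i=3: a_3=3, p_3 = 3*34 + 23 = 125, q_3 = 3*3 + 2 = 11.
  i=4: a_4=1, p_4 = 1*125 + 34 = 159, q_4 = 1*11 + 3 = 14.
  i=5: a_5=6, p_5 = 6*159 + 125 = 1079, q_5 = 6*14 + 11 = 95.
  i=6: a_6=1, p_6 = 1*1079 + 159 = 1238, q_6 = 1*95 + 14 = 109.
  i=7: a_7=3, p_7 = 3*1238 + 1079 = 4793, q_7 = 3*109 + 95 = 422.
  i=8: a_8=1, p_8 = 1*4793 + 1238 = 6031, q_8 = 1*422 + 109 = 531.
  i=9: a_9=2, p_9 = 2*6031 + 4793 = 16855, q_9 = 2*531 + 422 = 1484.
Check: 16855^2 - 129*1484^2 = 284091025 - 284091024 = 1, so (x, y) = (16855, 1484) solves the equation, and by the theorem it is the least positive solution.

(x, y) = (16855, 1484)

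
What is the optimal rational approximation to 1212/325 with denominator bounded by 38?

Expand x = 1212/325 as a continued fraction with the Euclidean algorithm:
  1212 = 3*325 + 237, so a_0 = 3.
  325 = 1*237 + 88, so a_1 = 1.
  237 = 2*88 + 61, so a_2 = 2.
  88 = 1*61 + 27, so a_3 = 1.
  61 = 2*27 + 7, so a_4 = 2.
  27 = 3*7 + 6, so a_5 = 3.
  7 = 1*6 + 1, so a_6 = 1.
  6 = 6*1 + 0, so a_7 = 6.
so x = [3; 1, 2, 1, 2, 3, 1, 6].
Convergents (p_i = a_i*p_{i-1} + p_{i-2}, q_i = a_i*q_{i-1} + q_{i-2} with p_{-2}=0, p_{-1}=1, q_{-2}=1, q_{-1}=0), until the denominator exceeds 38:
  i=0: a_0=3, p_0 = 3*1 + 0 = 3, q_0 = 3*0 + 1 = 1.
  i=1: a_1=1, p_1 = 1*3 + 1 = 4, q_1 = 1*1 + 0 = 1.
  i=2: a_2=2, p_2 = 2*4 + 3 = 11, q_2 = 2*1 + 1 = 3.
  i=3: a_3=1, p_3 = 1*11 + 4 = 15, q_3 = 1*3 + 1 = 4.
  i=4: a_4=2, p_4 = 2*15 + 11 = 41, q_4 = 2*4 + 3 = 11.
  i=5: a_5=3, p_5 = 3*41 + 15 = 138, q_5 = 3*11 + 4 = 37.
  i=6: a_6=1, p_6 = 1*138 + 41 = 179, q_6 = 1*37 + 11 = 48.
q_6 = 48 > 38, so the last convergent with denominator <= 38 is p_5/q_5 = 138/37.
The closest fraction with denominator <= 38 is either p_5/q_5 or the intermediate fraction (k*p_5 + p_4)/(k*q_5 + q_4) with the largest k >= 1 whose denominator stays <= 38; these approach x as k grows, and every other convergent or intermediate fraction in range is farther away.
Largest k: floor((38 - q_4)/q_5) = floor((38 - 11)/37) = 0.
Since k = 0, no intermediate fraction beyond p_5/q_5 has denominator <= 38, so the convergent 138/37 is the closest (its error is |1212*37 - 138*325|/(325*37) = 6/12025).

138/37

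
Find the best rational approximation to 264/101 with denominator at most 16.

34/13

Expand x = 264/101 as a continued fraction with the Euclidean algorithm:
  264 = 2*101 + 62, so a_0 = 2.
  101 = 1*62 + 39, so a_1 = 1.
  62 = 1*39 + 23, so a_2 = 1.
  39 = 1*23 + 16, so a_3 = 1.
  23 = 1*16 + 7, so a_4 = 1.
  16 = 2*7 + 2, so a_5 = 2.
  7 = 3*2 + 1, so a_6 = 3.
  2 = 2*1 + 0, so a_7 = 2.
so x = [2; 1, 1, 1, 1, 2, 3, 2].
Convergents (p_i = a_i*p_{i-1} + p_{i-2}, q_i = a_i*q_{i-1} + q_{i-2} with p_{-2}=0, p_{-1}=1, q_{-2}=1, q_{-1}=0), until the denominator exceeds 16:
  i=0: a_0=2, p_0 = 2*1 + 0 = 2, q_0 = 2*0 + 1 = 1.
  i=1: a_1=1, p_1 = 1*2 + 1 = 3, q_1 = 1*1 + 0 = 1.
  i=2: a_2=1, p_2 = 1*3 + 2 = 5, q_2 = 1*1 + 1 = 2.
  i=3: a_3=1, p_3 = 1*5 + 3 = 8, q_3 = 1*2 + 1 = 3.
  i=4: a_4=1, p_4 = 1*8 + 5 = 13, q_4 = 1*3 + 2 = 5.
  i=5: a_5=2, p_5 = 2*13 + 8 = 34, q_5 = 2*5 + 3 = 13.
  i=6: a_6=3, p_6 = 3*34 + 13 = 115, q_6 = 3*13 + 5 = 44.
q_6 = 44 > 16, so the last convergent with denominator <= 16 is p_5/q_5 = 34/13.
The closest fraction with denominator <= 16 is either p_5/q_5 or the intermediate fraction (k*p_5 + p_4)/(k*q_5 + q_4) with the largest k >= 1 whose denominator stays <= 16; these approach x as k grows, and every other convergent or intermediate fraction in range is farther away.
Largest k: floor((16 - q_4)/q_5) = floor((16 - 5)/13) = 0.
Since k = 0, no intermediate fraction beyond p_5/q_5 has denominator <= 16, so the convergent 34/13 is the closest (its error is |264*13 - 34*101|/(101*13) = 2/1313).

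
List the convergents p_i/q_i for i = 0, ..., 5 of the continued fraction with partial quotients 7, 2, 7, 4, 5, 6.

Using the convergent recurrence p_i = a_i*p_{i-1} + p_{i-2}, q_i = a_i*q_{i-1} + q_{i-2} with p_{-2}=0, p_{-1}=1, q_{-2}=1, q_{-1}=0:
  i=0: a_0=7, p_0 = 7*1 + 0 = 7, q_0 = 7*0 + 1 = 1.
  i=1: a_1=2, p_1 = 2*7 + 1 = 15, q_1 = 2*1 + 0 = 2.
  i=2: a_2=7, p_2 = 7*15 + 7 = 112, q_2 = 7*2 + 1 = 15.
  i=3: a_3=4, p_3 = 4*112 + 15 = 463, q_3 = 4*15 + 2 = 62.
  i=4: a_4=5, p_4 = 5*463 + 112 = 2427, q_4 = 5*62 + 15 = 325.
  i=5: a_5=6, p_5 = 6*2427 + 463 = 15025, q_5 = 6*325 + 62 = 2012.

7/1, 15/2, 112/15, 463/62, 2427/325, 15025/2012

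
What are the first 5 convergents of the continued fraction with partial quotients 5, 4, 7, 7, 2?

Using the convergent recurrence p_i = a_i*p_{i-1} + p_{i-2}, q_i = a_i*q_{i-1} + q_{i-2} with p_{-2}=0, p_{-1}=1, q_{-2}=1, q_{-1}=0:
  i=0: a_0=5, p_0 = 5*1 + 0 = 5, q_0 = 5*0 + 1 = 1.
  i=1: a_1=4, p_1 = 4*5 + 1 = 21, q_1 = 4*1 + 0 = 4.
  i=2: a_2=7, p_2 = 7*21 + 5 = 152, q_2 = 7*4 + 1 = 29.
  i=3: a_3=7, p_3 = 7*152 + 21 = 1085, q_3 = 7*29 + 4 = 207.
  i=4: a_4=2, p_4 = 2*1085 + 152 = 2322, q_4 = 2*207 + 29 = 443.

5/1, 21/4, 152/29, 1085/207, 2322/443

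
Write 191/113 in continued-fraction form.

Run the Euclidean algorithm on 191 and 113; the successive quotients are the partial quotients a_0, a_1, ... (each step inverts the fractional part left over by the previous one):
  191 = 1*113 + 78, so a_0 = 1.
  113 = 1*78 + 35, so a_1 = 1.
  78 = 2*35 + 8, so a_2 = 2.
  35 = 4*8 + 3, so a_3 = 4.
  8 = 2*3 + 2, so a_4 = 2.
  3 = 1*2 + 1, so a_5 = 1.
  2 = 2*1 + 0, so a_6 = 2.
The remainder reaches 0 after 7 divisions, so the expansion has 7 partial quotients, read off in order.

[1; 1, 2, 4, 2, 1, 2]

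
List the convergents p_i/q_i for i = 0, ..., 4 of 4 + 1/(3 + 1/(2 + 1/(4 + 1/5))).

Using the convergent recurrence p_i = a_i*p_{i-1} + p_{i-2}, q_i = a_i*q_{i-1} + q_{i-2} with p_{-2}=0, p_{-1}=1, q_{-2}=1, q_{-1}=0:
  i=0: a_0=4, p_0 = 4*1 + 0 = 4, q_0 = 4*0 + 1 = 1.
  i=1: a_1=3, p_1 = 3*4 + 1 = 13, q_1 = 3*1 + 0 = 3.
  i=2: a_2=2, p_2 = 2*13 + 4 = 30, q_2 = 2*3 + 1 = 7.
  i=3: a_3=4, p_3 = 4*30 + 13 = 133, q_3 = 4*7 + 3 = 31.
  i=4: a_4=5, p_4 = 5*133 + 30 = 695, q_4 = 5*31 + 7 = 162.

4/1, 13/3, 30/7, 133/31, 695/162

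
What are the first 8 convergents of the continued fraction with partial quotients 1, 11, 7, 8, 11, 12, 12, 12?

Using the convergent recurrence p_i = a_i*p_{i-1} + p_{i-2}, q_i = a_i*q_{i-1} + q_{i-2} with p_{-2}=0, p_{-1}=1, q_{-2}=1, q_{-1}=0:
  i=0: a_0=1, p_0 = 1*1 + 0 = 1, q_0 = 1*0 + 1 = 1.
  i=1: a_1=11, p_1 = 11*1 + 1 = 12, q_1 = 11*1 + 0 = 11.
  i=2: a_2=7, p_2 = 7*12 + 1 = 85, q_2 = 7*11 + 1 = 78.
  i=3: a_3=8, p_3 = 8*85 + 12 = 692, q_3 = 8*78 + 11 = 635.
  i=4: a_4=11, p_4 = 11*692 + 85 = 7697, q_4 = 11*635 + 78 = 7063.
  i=5: a_5=12, p_5 = 12*7697 + 692 = 93056, q_5 = 12*7063 + 635 = 85391.
  i=6: a_6=12, p_6 = 12*93056 + 7697 = 1124369, q_6 = 12*85391 + 7063 = 1031755.
  i=7: a_7=12, p_7 = 12*1124369 + 93056 = 13585484, q_7 = 12*1031755 + 85391 = 12466451.

1/1, 12/11, 85/78, 692/635, 7697/7063, 93056/85391, 1124369/1031755, 13585484/12466451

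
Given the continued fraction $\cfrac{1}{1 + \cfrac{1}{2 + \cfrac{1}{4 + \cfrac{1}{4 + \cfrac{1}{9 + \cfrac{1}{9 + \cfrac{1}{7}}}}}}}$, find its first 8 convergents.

Using the convergent recurrence p_i = a_i*p_{i-1} + p_{i-2}, q_i = a_i*q_{i-1} + q_{i-2} with p_{-2}=0, p_{-1}=1, q_{-2}=1, q_{-1}=0:
  i=0: a_0=0, p_0 = 0*1 + 0 = 0, q_0 = 0*0 + 1 = 1.
  i=1: a_1=1, p_1 = 1*0 + 1 = 1, q_1 = 1*1 + 0 = 1.
  i=2: a_2=2, p_2 = 2*1 + 0 = 2, q_2 = 2*1 + 1 = 3.
  i=3: a_3=4, p_3 = 4*2 + 1 = 9, q_3 = 4*3 + 1 = 13.
  i=4: a_4=4, p_4 = 4*9 + 2 = 38, q_4 = 4*13 + 3 = 55.
  i=5: a_5=9, p_5 = 9*38 + 9 = 351, q_5 = 9*55 + 13 = 508.
  i=6: a_6=9, p_6 = 9*351 + 38 = 3197, q_6 = 9*508 + 55 = 4627.
  i=7: a_7=7, p_7 = 7*3197 + 351 = 22730, q_7 = 7*4627 + 508 = 32897.

0/1, 1/1, 2/3, 9/13, 38/55, 351/508, 3197/4627, 22730/32897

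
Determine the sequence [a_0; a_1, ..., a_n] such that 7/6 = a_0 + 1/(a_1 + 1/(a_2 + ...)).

Run the Euclidean algorithm on 7 and 6; the successive quotients are the partial quotients a_0, a_1, ... (each step inverts the fractional part left over by the previous one):
  7 = 1*6 + 1, so a_0 = 1.
  6 = 6*1 + 0, so a_1 = 6.
The remainder reaches 0 after 2 divisions, so the expansion has 2 partial quotients, read off in order.

[1; 6]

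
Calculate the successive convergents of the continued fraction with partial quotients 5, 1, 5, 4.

5/1, 6/1, 35/6, 146/25

Using the convergent recurrence p_i = a_i*p_{i-1} + p_{i-2}, q_i = a_i*q_{i-1} + q_{i-2} with p_{-2}=0, p_{-1}=1, q_{-2}=1, q_{-1}=0:
  i=0: a_0=5, p_0 = 5*1 + 0 = 5, q_0 = 5*0 + 1 = 1.
  i=1: a_1=1, p_1 = 1*5 + 1 = 6, q_1 = 1*1 + 0 = 1.
  i=2: a_2=5, p_2 = 5*6 + 5 = 35, q_2 = 5*1 + 1 = 6.
  i=3: a_3=4, p_3 = 4*35 + 6 = 146, q_3 = 4*6 + 1 = 25.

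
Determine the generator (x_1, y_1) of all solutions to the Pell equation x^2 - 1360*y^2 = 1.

(x, y) = (285769, 7749)

First expand sqrt(1360) as a continued fraction. With x_i = (sqrt(1360) + m_i)/d_i and (m_0, d_0) = (0, 1): a_0 = floor(sqrt(1360)) = 36, since 36^2 = 1296 <= 1360 < 1369 = 37^2.
Iterate m_{i+1} = d_i*a_i - m_i, d_{i+1} = (1360 - m_{i+1}^2)/d_i, a_{i+1} = floor((a_0 + m_{i+1})/d_{i+1}):
  m_1 = 1*36 - 0 = 36, d_1 = (1360 - 36^2)/1 = 64/1 = 64, a_1 = floor((36 + 36)/64) = 1.
  m_2 = 64*1 - 36 = 28, d_2 = (1360 - 28^2)/64 = 576/64 = 9, a_2 = floor((36 + 28)/9) = 7.
  m_3 = 9*7 - 28 = 35, d_3 = (1360 - 35^2)/9 = 135/9 = 15, a_3 = floor((36 + 35)/15) = 4.
  m_4 = 15*4 - 35 = 25, d_4 = (1360 - 25^2)/15 = 735/15 = 49, a_4 = floor((36 + 25)/49) = 1.
  m_5 = 49*1 - 25 = 24, d_5 = (1360 - 24^2)/49 = 784/49 = 16, a_5 = floor((36 + 24)/16) = 3.
  m_6 = 16*3 - 24 = 24, d_6 = (1360 - 24^2)/16 = 784/16 = 49, a_6 = floor((36 + 24)/49) = 1.
  m_7 = 49*1 - 24 = 25, d_7 = (1360 - 25^2)/49 = 735/49 = 15, a_7 = floor((36 + 25)/15) = 4.
  m_8 = 15*4 - 25 = 35, d_8 = (1360 - 35^2)/15 = 135/15 = 9, a_8 = floor((36 + 35)/9) = 7.
  m_9 = 9*7 - 35 = 28, d_9 = (1360 - 28^2)/9 = 576/9 = 64, a_9 = floor((36 + 28)/64) = 1.
  m_10 = 64*1 - 28 = 36, d_10 = (1360 - 36^2)/64 = 64/64 = 1, a_10 = floor((36 + 36)/1) = 72.
  m_11 = 1*72 - 36 = 36, d_11 = (1360 - 36^2)/1 = 64/1 = 64: (m_11, d_11) = (m_1, d_1) = (36, 64), so from here the quotients repeat a_1, ..., a_10; the period length is 10.
So sqrt(1360) = [36; (1, 7, 4, 1, 3, 1, 4, 7, 1, 72)] with period length k = 10.
k is even, so the fundamental solution of x^2 - 1360y^2 = 1 is (p_{k-1}, q_{k-1}) = (p_9, q_9); compute convergents through index 9.
Convergents (p_i = a_i*p_{i-1} + p_{i-2}, q_i = a_i*q_{i-1} + q_{i-2} with p_{-2}=0, p_{-1}=1, q_{-2}=1, q_{-1}=0):
  i=0: a_0=36, p_0 = 36*1 + 0 = 36, q_0 = 36*0 + 1 = 1.
  i=1: a_1=1, p_1 = 1*36 + 1 = 37, q_1 = 1*1 + 0 = 1.
  i=2: a_2=7, p_2 = 7*37 + 36 = 295, q_2 = 7*1 + 1 = 8.
  i=3: a_3=4, p_3 = 4*295 + 37 = 1217, q_3 = 4*8 + 1 = 33.
  i=4: a_4=1, p_4 = 1*1217 + 295 = 1512, q_4 = 1*33 + 8 = 41.
  i=5: a_5=3, p_5 = 3*1512 + 1217 = 5753, q_5 = 3*41 + 33 = 156.
  i=6: a_6=1, p_6 = 1*5753 + 1512 = 7265, q_6 = 1*156 + 41 = 197.
  i=7: a_7=4, p_7 = 4*7265 + 5753 = 34813, q_7 = 4*197 + 156 = 944.
  i=8: a_8=7, p_8 = 7*34813 + 7265 = 250956, q_8 = 7*944 + 197 = 6805.
  i=9: a_9=1, p_9 = 1*250956 + 34813 = 285769, q_9 = 1*6805 + 944 = 7749.
Check: 285769^2 - 1360*7749^2 = 81663921361 - 81663921360 = 1, so (x, y) = (285769, 7749) solves the equation, and by the theorem it is the least positive solution.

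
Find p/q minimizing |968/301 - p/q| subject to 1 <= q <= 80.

Expand x = 968/301 as a continued fraction with the Euclidean algorithm:
  968 = 3*301 + 65, so a_0 = 3.
  301 = 4*65 + 41, so a_1 = 4.
  65 = 1*41 + 24, so a_2 = 1.
  41 = 1*24 + 17, so a_3 = 1.
  24 = 1*17 + 7, so a_4 = 1.
  17 = 2*7 + 3, so a_5 = 2.
  7 = 2*3 + 1, so a_6 = 2.
  3 = 3*1 + 0, so a_7 = 3.
so x = [3; 4, 1, 1, 1, 2, 2, 3].
Convergents (p_i = a_i*p_{i-1} + p_{i-2}, q_i = a_i*q_{i-1} + q_{i-2} with p_{-2}=0, p_{-1}=1, q_{-2}=1, q_{-1}=0), until the denominator exceeds 80:
  i=0: a_0=3, p_0 = 3*1 + 0 = 3, q_0 = 3*0 + 1 = 1.
  i=1: a_1=4, p_1 = 4*3 + 1 = 13, q_1 = 4*1 + 0 = 4.
  i=2: a_2=1, p_2 = 1*13 + 3 = 16, q_2 = 1*4 + 1 = 5.
  i=3: a_3=1, p_3 = 1*16 + 13 = 29, q_3 = 1*5 + 4 = 9.
  i=4: a_4=1, p_4 = 1*29 + 16 = 45, q_4 = 1*9 + 5 = 14.
  i=5: a_5=2, p_5 = 2*45 + 29 = 119, q_5 = 2*14 + 9 = 37.
  i=6: a_6=2, p_6 = 2*119 + 45 = 283, q_6 = 2*37 + 14 = 88.
q_6 = 88 > 80, so the last convergent with denominator <= 80 is p_5/q_5 = 119/37.
The closest fraction with denominator <= 80 is either p_5/q_5 or the intermediate fraction (k*p_5 + p_4)/(k*q_5 + q_4) with the largest k >= 1 whose denominator stays <= 80; these approach x as k grows, and every other convergent or intermediate fraction in range is farther away.
Largest k: floor((80 - q_4)/q_5) = floor((80 - 14)/37) = 1.
That gives (1*119 + 45)/(1*37 + 14) = 164/51.
Compare the errors: |x - 119/37| = |968*37 - 119*301|/(301*37) = 3/11137, and |x - 164/51| = |968*51 - 164*301|/(301*51) = 4/15351.
Cross-multiplying, 4*11137 = 44548 < 46053 = 3*15351, so 4/15351 is smaller: the intermediate fraction 164/51 is closer to x than 119/37.

164/51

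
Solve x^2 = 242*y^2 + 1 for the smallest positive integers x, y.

First expand sqrt(242) as a continued fraction. With x_i = (sqrt(242) + m_i)/d_i and (m_0, d_0) = (0, 1): a_0 = floor(sqrt(242)) = 15, since 15^2 = 225 <= 242 < 256 = 16^2.
Iterate m_{i+1} = d_i*a_i - m_i, d_{i+1} = (242 - m_{i+1}^2)/d_i, a_{i+1} = floor((a_0 + m_{i+1})/d_{i+1}):
  m_1 = 1*15 - 0 = 15, d_1 = (242 - 15^2)/1 = 17/1 = 17, a_1 = floor((15 + 15)/17) = 1.
  m_2 = 17*1 - 15 = 2, d_2 = (242 - 2^2)/17 = 238/17 = 14, a_2 = floor((15 + 2)/14) = 1.
  m_3 = 14*1 - 2 = 12, d_3 = (242 - 12^2)/14 = 98/14 = 7, a_3 = floor((15 + 12)/7) = 3.
  m_4 = 7*3 - 12 = 9, d_4 = (242 - 9^2)/7 = 161/7 = 23, a_4 = floor((15 + 9)/23) = 1.
  m_5 = 23*1 - 9 = 14, d_5 = (242 - 14^2)/23 = 46/23 = 2, a_5 = floor((15 + 14)/2) = 14.
  m_6 = 2*14 - 14 = 14, d_6 = (242 - 14^2)/2 = 46/2 = 23, a_6 = floor((15 + 14)/23) = 1.
  m_7 = 23*1 - 14 = 9, d_7 = (242 - 9^2)/23 = 161/23 = 7, a_7 = floor((15 + 9)/7) = 3.
  m_8 = 7*3 - 9 = 12, d_8 = (242 - 12^2)/7 = 98/7 = 14, a_8 = floor((15 + 12)/14) = 1.
  m_9 = 14*1 - 12 = 2, d_9 = (242 - 2^2)/14 = 238/14 = 17, a_9 = floor((15 + 2)/17) = 1.
  m_10 = 17*1 - 2 = 15, d_10 = (242 - 15^2)/17 = 17/17 = 1, a_10 = floor((15 + 15)/1) = 30.
  m_11 = 1*30 - 15 = 15, d_11 = (242 - 15^2)/1 = 17/1 = 17: (m_11, d_11) = (m_1, d_1) = (15, 17), so from here the quotients repeat a_1, ..., a_10; the period length is 10.
So sqrt(242) = [15; (1, 1, 3, 1, 14, 1, 3, 1, 1, 30)] with period length k = 10.
k is even, so the fundamental solution of x^2 - 242y^2 = 1 is (p_{k-1}, q_{k-1}) = (p_9, q_9); compute convergents through index 9.
Convergents (p_i = a_i*p_{i-1} + p_{i-2}, q_i = a_i*q_{i-1} + q_{i-2} with p_{-2}=0, p_{-1}=1, q_{-2}=1, q_{-1}=0):
  i=0: a_0=15, p_0 = 15*1 + 0 = 15, q_0 = 15*0 + 1 = 1.
  i=1: a_1=1, p_1 = 1*15 + 1 = 16, q_1 = 1*1 + 0 = 1.
  i=2: a_2=1, p_2 = 1*16 + 15 = 31, q_2 = 1*1 + 1 = 2.
  i=3: a_3=3, p_3 = 3*31 + 16 = 109, q_3 = 3*2 + 1 = 7.
  i=4: a_4=1, p_4 = 1*109 + 31 = 140, q_4 = 1*7 + 2 = 9.
  i=5: a_5=14, p_5 = 14*140 + 109 = 2069, q_5 = 14*9 + 7 = 133.
  i=6: a_6=1, p_6 = 1*2069 + 140 = 2209, q_6 = 1*133 + 9 = 142.
  i=7: a_7=3, p_7 = 3*2209 + 2069 = 8696, q_7 = 3*142 + 133 = 559.
  i=8: a_8=1, p_8 = 1*8696 + 2209 = 10905, q_8 = 1*559 + 142 = 701.
  i=9: a_9=1, p_9 = 1*10905 + 8696 = 19601, q_9 = 1*701 + 559 = 1260.
Check: 19601^2 - 242*1260^2 = 384199201 - 384199200 = 1, so (x, y) = (19601, 1260) solves the equation, and by the theorem it is the least positive solution.

(x, y) = (19601, 1260)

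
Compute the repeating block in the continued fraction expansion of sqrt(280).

[16; (1, 2, 1, 2, 1, 32)]

Write x_i = (sqrt(280) + m_i)/d_i with (m_0, d_0) = (0, 1). a_0 = floor(sqrt(280)) = 16, since 16^2 = 256 <= 280 < 289 = 17^2.
Iterate m_{i+1} = d_i*a_i - m_i, d_{i+1} = (280 - m_{i+1}^2)/d_i, a_{i+1} = floor((a_0 + m_{i+1})/d_{i+1}):
  m_1 = 1*16 - 0 = 16, d_1 = (280 - 16^2)/1 = 24/1 = 24, a_1 = floor((16 + 16)/24) = 1.
  m_2 = 24*1 - 16 = 8, d_2 = (280 - 8^2)/24 = 216/24 = 9, a_2 = floor((16 + 8)/9) = 2.
  m_3 = 9*2 - 8 = 10, d_3 = (280 - 10^2)/9 = 180/9 = 20, a_3 = floor((16 + 10)/20) = 1.
  m_4 = 20*1 - 10 = 10, d_4 = (280 - 10^2)/20 = 180/20 = 9, a_4 = floor((16 + 10)/9) = 2.
  m_5 = 9*2 - 10 = 8, d_5 = (280 - 8^2)/9 = 216/9 = 24, a_5 = floor((16 + 8)/24) = 1.
  m_6 = 24*1 - 8 = 16, d_6 = (280 - 16^2)/24 = 24/24 = 1, a_6 = floor((16 + 16)/1) = 32.
  m_7 = 1*32 - 16 = 16, d_7 = (280 - 16^2)/1 = 24/1 = 24: (m_7, d_7) = (m_1, d_1) = (16, 24), so from here the quotients repeat a_1, ..., a_6; the period length is 6.
Hence the expansion of sqrt(280) is a_0 = 16 followed by the repeating block 1, 2, 1, 2, 1, 32 (period 6).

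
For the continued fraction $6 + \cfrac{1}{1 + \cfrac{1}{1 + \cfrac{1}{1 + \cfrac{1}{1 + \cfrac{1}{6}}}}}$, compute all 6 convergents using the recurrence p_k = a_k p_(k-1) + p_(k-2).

6/1, 7/1, 13/2, 20/3, 33/5, 218/33

Using the convergent recurrence p_i = a_i*p_{i-1} + p_{i-2}, q_i = a_i*q_{i-1} + q_{i-2} with p_{-2}=0, p_{-1}=1, q_{-2}=1, q_{-1}=0:
  i=0: a_0=6, p_0 = 6*1 + 0 = 6, q_0 = 6*0 + 1 = 1.
  i=1: a_1=1, p_1 = 1*6 + 1 = 7, q_1 = 1*1 + 0 = 1.
  i=2: a_2=1, p_2 = 1*7 + 6 = 13, q_2 = 1*1 + 1 = 2.
  i=3: a_3=1, p_3 = 1*13 + 7 = 20, q_3 = 1*2 + 1 = 3.
  i=4: a_4=1, p_4 = 1*20 + 13 = 33, q_4 = 1*3 + 2 = 5.
  i=5: a_5=6, p_5 = 6*33 + 20 = 218, q_5 = 6*5 + 3 = 33.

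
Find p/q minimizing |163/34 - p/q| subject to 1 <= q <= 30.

Expand x = 163/34 as a continued fraction with the Euclidean algorithm:
  163 = 4*34 + 27, so a_0 = 4.
  34 = 1*27 + 7, so a_1 = 1.
  27 = 3*7 + 6, so a_2 = 3.
  7 = 1*6 + 1, so a_3 = 1.
  6 = 6*1 + 0, so a_4 = 6.
so x = [4; 1, 3, 1, 6].
Convergents (p_i = a_i*p_{i-1} + p_{i-2}, q_i = a_i*q_{i-1} + q_{i-2} with p_{-2}=0, p_{-1}=1, q_{-2}=1, q_{-1}=0), until the denominator exceeds 30:
  i=0: a_0=4, p_0 = 4*1 + 0 = 4, q_0 = 4*0 + 1 = 1.
  i=1: a_1=1, p_1 = 1*4 + 1 = 5, q_1 = 1*1 + 0 = 1.
  i=2: a_2=3, p_2 = 3*5 + 4 = 19, q_2 = 3*1 + 1 = 4.
  i=3: a_3=1, p_3 = 1*19 + 5 = 24, q_3 = 1*4 + 1 = 5.
  i=4: a_4=6, p_4 = 6*24 + 19 = 163, q_4 = 6*5 + 4 = 34.
q_4 = 34 > 30, so the last convergent with denominator <= 30 is p_3/q_3 = 24/5.
The closest fraction with denominator <= 30 is either p_3/q_3 or the intermediate fraction (k*p_3 + p_2)/(k*q_3 + q_2) with the largest k >= 1 whose denominator stays <= 30; these approach x as k grows, and every other convergent or intermediate fraction in range is farther away.
Largest k: floor((30 - q_2)/q_3) = floor((30 - 4)/5) = 5.
That gives (5*24 + 19)/(5*5 + 4) = 139/29.
Compare the errors: |x - 24/5| = |163*5 - 24*34|/(34*5) = 1/170, and |x - 139/29| = |163*29 - 139*34|/(34*29) = 1/986.
Cross-multiplying, 1*170 = 170 < 986 = 1*986, so 1/986 is smaller: the intermediate fraction 139/29 is closer to x than 24/5.

139/29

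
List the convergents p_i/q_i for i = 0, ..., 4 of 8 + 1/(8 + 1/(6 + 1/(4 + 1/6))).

8/1, 65/8, 398/49, 1657/204, 10340/1273

Using the convergent recurrence p_i = a_i*p_{i-1} + p_{i-2}, q_i = a_i*q_{i-1} + q_{i-2} with p_{-2}=0, p_{-1}=1, q_{-2}=1, q_{-1}=0:
  i=0: a_0=8, p_0 = 8*1 + 0 = 8, q_0 = 8*0 + 1 = 1.
  i=1: a_1=8, p_1 = 8*8 + 1 = 65, q_1 = 8*1 + 0 = 8.
  i=2: a_2=6, p_2 = 6*65 + 8 = 398, q_2 = 6*8 + 1 = 49.
  i=3: a_3=4, p_3 = 4*398 + 65 = 1657, q_3 = 4*49 + 8 = 204.
  i=4: a_4=6, p_4 = 6*1657 + 398 = 10340, q_4 = 6*204 + 49 = 1273.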